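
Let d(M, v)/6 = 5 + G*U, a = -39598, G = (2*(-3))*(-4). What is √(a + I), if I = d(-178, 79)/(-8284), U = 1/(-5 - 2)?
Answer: I*√33288140278330/28994 ≈ 198.99*I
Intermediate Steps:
U = -⅐ (U = 1/(-7) = -⅐ ≈ -0.14286)
G = 24 (G = -6*(-4) = 24)
d(M, v) = 66/7 (d(M, v) = 6*(5 + 24*(-⅐)) = 6*(5 - 24/7) = 6*(11/7) = 66/7)
I = -33/28994 (I = (66/7)/(-8284) = (66/7)*(-1/8284) = -33/28994 ≈ -0.0011382)
√(a + I) = √(-39598 - 33/28994) = √(-1148104445/28994) = I*√33288140278330/28994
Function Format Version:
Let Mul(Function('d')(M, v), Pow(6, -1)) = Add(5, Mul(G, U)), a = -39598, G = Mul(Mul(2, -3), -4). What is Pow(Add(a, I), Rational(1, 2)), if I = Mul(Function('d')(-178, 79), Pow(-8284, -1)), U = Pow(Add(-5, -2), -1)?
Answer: Mul(Rational(1, 28994), I, Pow(33288140278330, Rational(1, 2))) ≈ Mul(198.99, I)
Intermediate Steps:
U = Rational(-1, 7) (U = Pow(-7, -1) = Rational(-1, 7) ≈ -0.14286)
G = 24 (G = Mul(-6, -4) = 24)
Function('d')(M, v) = Rational(66, 7) (Function('d')(M, v) = Mul(6, Add(5, Mul(24, Rational(-1, 7)))) = Mul(6, Add(5, Rational(-24, 7))) = Mul(6, Rational(11, 7)) = Rational(66, 7))
I = Rational(-33, 28994) (I = Mul(Rational(66, 7), Pow(-8284, -1)) = Mul(Rational(66, 7), Rational(-1, 8284)) = Rational(-33, 28994) ≈ -0.0011382)
Pow(Add(a, I), Rational(1, 2)) = Pow(Add(-39598, Rational(-33, 28994)), Rational(1, 2)) = Pow(Rational(-1148104445, 28994), Rational(1, 2)) = Mul(Rational(1, 28994), I, Pow(33288140278330, Rational(1, 2)))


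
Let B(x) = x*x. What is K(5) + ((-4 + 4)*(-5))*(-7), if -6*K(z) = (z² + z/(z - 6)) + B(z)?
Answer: -15/2 ≈ -7.5000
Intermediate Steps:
B(x) = x²
K(z) = -z²/3 - z/(6*(-6 + z)) (K(z) = -((z² + z/(z - 6)) + z²)/6 = -((z² + z/(-6 + z)) + z²)/6 = -(2*z² + z/(-6 + z))/6 = -z²/3 - z/(6*(-6 + z)))
K(5) + ((-4 + 4)*(-5))*(-7) = (⅙)*5*(-1 - 2*5² + 12*5)/(-6 + 5) + ((-4 + 4)*(-5))*(-7) = (⅙)*5*(-1 - 2*25 + 60)/(-1) + (0*(-5))*(-7) = (⅙)*5*(-1)*(-1 - 50 + 60) + 0*(-7) = (⅙)*5*(-1)*9 + 0 = -15/2 + 0 = -15/2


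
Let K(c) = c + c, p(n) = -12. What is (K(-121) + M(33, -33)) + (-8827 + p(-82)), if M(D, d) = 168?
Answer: -8913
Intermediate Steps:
K(c) = 2*c
(K(-121) + M(33, -33)) + (-8827 + p(-82)) = (2*(-121) + 168) + (-8827 - 12) = (-242 + 168) - 8839 = -74 - 8839 = -8913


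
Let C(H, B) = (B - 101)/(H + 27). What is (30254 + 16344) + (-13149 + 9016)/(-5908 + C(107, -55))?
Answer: 18449077483/395914 ≈ 46599.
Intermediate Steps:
C(H, B) = (-101 + B)/(27 + H)
(30254 + 16344) + (-13149 + 9016)/(-5908 + C(107, -55)) = (30254 + 16344) + (-13149 + 9016)/(-5908 + (-101 - 55)/(27 + 107)) = 46598 - 4133/(-5908 - 156/134) = 46598 - 4133/(-5908 + (1/134)*(-156)) = 46598 - 4133/(-5908 - 78/67) = 46598 - 4133/(-395914/67) = 46598 - 4133*(-67/395914) = 46598 + 276911/395914 = 18449077483/395914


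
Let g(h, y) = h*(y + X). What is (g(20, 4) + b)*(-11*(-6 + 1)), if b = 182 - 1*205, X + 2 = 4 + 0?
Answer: 5335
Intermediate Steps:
X = 2 (X = -2 + (4 + 0) = -2 + 4 = 2)
b = -23 (b = 182 - 205 = -23)
g(h, y) = h*(2 + y) (g(h, y) = h*(y + 2) = h*(2 + y))
(g(20, 4) + b)*(-11*(-6 + 1)) = (20*(2 + 4) - 23)*(-11*(-6 + 1)) = (20*6 - 23)*(-11*(-5)) = (120 - 23)*55 = 97*55 = 5335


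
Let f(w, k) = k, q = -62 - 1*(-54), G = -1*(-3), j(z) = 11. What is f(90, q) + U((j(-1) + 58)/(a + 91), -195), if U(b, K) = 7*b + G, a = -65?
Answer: 353/26 ≈ 13.577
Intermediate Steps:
G = 3
q = -8 (q = -62 + 54 = -8)
U(b, K) = 3 + 7*b (U(b, K) = 7*b + 3 = 3 + 7*b)
f(90, q) + U((j(-1) + 58)/(a + 91), -195) = -8 + (3 + 7*((11 + 58)/(-65 + 91))) = -8 + (3 + 7*(69/26)) = -8 + (3 + 483/26) = -8 + 561/26 = 353/26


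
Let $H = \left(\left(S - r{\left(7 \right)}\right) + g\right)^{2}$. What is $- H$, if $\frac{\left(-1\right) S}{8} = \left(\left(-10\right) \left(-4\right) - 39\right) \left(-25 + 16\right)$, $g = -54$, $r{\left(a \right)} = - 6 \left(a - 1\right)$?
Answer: $-2916$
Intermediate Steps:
$r{\left(a \right)} = 6 - 6 a$ ($r{\left(a \right)} = - 6 \left(-1 + a\right) = 6 - 6 a$)
$S = 72$ ($S = - 8 \left(\left(-10\right) \left(-4\right) - 39\right) \left(-25 + 16\right) = - 8 \left(40 - 39\right) \left(-9\right) = - 8 \cdot 1 \left(-9\right) = \left(-8\right) \left(-9\right) = 72$)
$H = 2916$ ($H = \left(\left(72 - \left(6 - 42\right)\right) - 54\right)^{2} = \left(\left(72 - -36\right) - 54\right)^{2} = \left(\left(72 + 36\right) - 54\right)^{2} = \left(108 - 54\right)^{2} = 54^{2} = 2916$)
$- H = \left(-1\right) 2916 = -2916$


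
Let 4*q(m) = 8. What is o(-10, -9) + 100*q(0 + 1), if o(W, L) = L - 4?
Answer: 187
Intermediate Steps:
q(m) = 2 (q(m) = (1/4)*8 = 2)
o(W, L) = -4 + L
o(-10, -9) + 100*q(0 + 1) = (-4 - 9) + 100*2 = -13 + 200 = 187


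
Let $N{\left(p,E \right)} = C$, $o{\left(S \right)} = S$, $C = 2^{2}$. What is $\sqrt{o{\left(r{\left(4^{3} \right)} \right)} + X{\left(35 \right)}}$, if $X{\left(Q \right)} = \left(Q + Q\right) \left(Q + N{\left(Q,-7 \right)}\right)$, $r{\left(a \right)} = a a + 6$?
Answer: $4 \sqrt{427} \approx 82.656$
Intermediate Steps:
$r{\left(a \right)} = 6 + a^{2}$ ($r{\left(a \right)} = a^{2} + 6 = 6 + a^{2}$)
$C = 4$
$N{\left(p,E \right)} = 4$
$X{\left(Q \right)} = 2 Q \left(4 + Q\right)$ ($X{\left(Q \right)} = \left(Q + Q\right) \left(Q + 4\right) = 2 Q \left(4 + Q\right)$)
$\sqrt{o{\left(r{\left(4^{3} \right)} \right)} + X{\left(35 \right)}} = \sqrt{\left(6 + \left(4^{3}\right)^{2}\right) + 2 \cdot 35 \left(4 + 35\right)} = \sqrt{\left(6 + 64^{2}\right) + 2 \cdot 35 \cdot 39} = \sqrt{\left(6 + 4096\right) + 2730} = \sqrt{4102 + 2730} = \sqrt{6832} = 4 \sqrt{427}$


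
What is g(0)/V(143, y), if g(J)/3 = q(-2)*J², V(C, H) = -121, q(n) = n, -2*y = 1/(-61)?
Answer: 0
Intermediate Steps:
y = 1/122 (y = -½/(-61) = -½*(-1/61) = 1/122 ≈ 0.0081967)
g(J) = -6*J² (g(J) = 3*(-2*J²) = -6*J²)
g(0)/V(143, y) = -6*0²/(-121) = -6*0*(-1/121) = 0*(-1/121) = 0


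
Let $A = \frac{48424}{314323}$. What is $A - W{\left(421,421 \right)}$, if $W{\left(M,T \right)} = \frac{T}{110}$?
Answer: $- \frac{127003343}{34575530} \approx -3.6732$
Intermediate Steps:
$W{\left(M,T \right)} = \frac{T}{110}$ ($W{\left(M,T \right)} = T \frac{1}{110} = \frac{T}{110}$)
$A = \frac{48424}{314323}$ ($A = 48424 \cdot \frac{1}{314323} = \frac{48424}{314323} \approx 0.15406$)
$A - W{\left(421,421 \right)} = \frac{48424}{314323} - \frac{1}{110} \cdot 421 = \frac{48424}{314323} - \frac{421}{110} = - \frac{127003343}{34575530}$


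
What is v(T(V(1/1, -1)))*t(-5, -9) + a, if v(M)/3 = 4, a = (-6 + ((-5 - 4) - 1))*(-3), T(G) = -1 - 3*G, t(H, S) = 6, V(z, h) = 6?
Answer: 120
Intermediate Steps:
a = 48 (a = (-6 + (-9 - 1))*(-3) = (-6 - 10)*(-3) = -16*(-3) = 48)
v(M) = 12 (v(M) = 3*4 = 12)
v(T(V(1/1, -1)))*t(-5, -9) + a = 12*6 + 48 = 72 + 48 = 120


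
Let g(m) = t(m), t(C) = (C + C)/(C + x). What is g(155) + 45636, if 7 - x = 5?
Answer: 7165162/157 ≈ 45638.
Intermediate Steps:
x = 2 (x = 7 - 1*5 = 7 - 5 = 2)
t(C) = 2*C/(2 + C) (t(C) = (C + C)/(C + 2) = (2*C)/(2 + C) = 2*C/(2 + C))
g(m) = 2*m/(2 + m)
g(155) + 45636 = 2*155/(2 + 155) + 45636 = 2*155/157 + 45636 = 2*155*(1/157) + 45636 = 310/157 + 45636 = 7165162/157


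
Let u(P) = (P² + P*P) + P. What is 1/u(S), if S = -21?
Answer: 1/861 ≈ 0.0011614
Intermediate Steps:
u(P) = P + 2*P² (u(P) = (P² + P²) + P = 2*P² + P = P + 2*P²)
1/u(S) = 1/(-21*(1 + 2*(-21))) = 1/(-21*(1 - 42)) = 1/(-21*(-41)) = 1/861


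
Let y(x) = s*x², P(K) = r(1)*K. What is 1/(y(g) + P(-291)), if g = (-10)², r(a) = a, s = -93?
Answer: -1/930291 ≈ -1.0749e-6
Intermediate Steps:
g = 100
P(K) = K (P(K) = 1*K = K)
y(x) = -93*x²
1/(y(g) + P(-291)) = 1/(-93*100² - 291) = 1/(-93*10000 - 291) = 1/(-930000 - 291) = 1/(-930291) = -1/930291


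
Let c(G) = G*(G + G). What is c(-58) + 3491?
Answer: 10219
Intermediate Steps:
c(G) = 2*G² (c(G) = G*(2*G) = 2*G²)
c(-58) + 3491 = 2*(-58)² + 3491 = 2*3364 + 3491 = 6728 + 3491 = 10219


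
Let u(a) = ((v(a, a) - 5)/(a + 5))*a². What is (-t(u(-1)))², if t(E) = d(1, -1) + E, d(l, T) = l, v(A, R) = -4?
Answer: 25/16 ≈ 1.5625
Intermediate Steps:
u(a) = -9*a²/(5 + a) (u(a) = ((-4 - 5)/(a + 5))*a² = (-9/(5 + a))*a² = -9*a²/(5 + a))
t(E) = 1 + E
(-t(u(-1)))² = (-(1 - 9*(-1)²/(5 - 1)))² = (-(1 - 9*1/4))² = (-(1 - 9*1*¼))² = (-(1 - 9/4))² = (-1*(-5/4))² = (5/4)² = 25/16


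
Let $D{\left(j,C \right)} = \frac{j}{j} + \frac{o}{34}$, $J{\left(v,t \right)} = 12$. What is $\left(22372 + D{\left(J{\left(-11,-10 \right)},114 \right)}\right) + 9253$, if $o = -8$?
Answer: $\frac{537638}{17} \approx 31626.0$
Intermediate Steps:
$D{\left(j,C \right)} = \frac{13}{17}$ ($D{\left(j,C \right)} = \frac{j}{j} - \frac{8}{34} = 1 - \frac{4}{17} = \frac{13}{17}$)
$\left(22372 + D{\left(J{\left(-11,-10 \right)},114 \right)}\right) + 9253 = \left(22372 + \frac{13}{17}\right) + 9253 = \frac{380337}{17} + 9253 = \frac{537638}{17}$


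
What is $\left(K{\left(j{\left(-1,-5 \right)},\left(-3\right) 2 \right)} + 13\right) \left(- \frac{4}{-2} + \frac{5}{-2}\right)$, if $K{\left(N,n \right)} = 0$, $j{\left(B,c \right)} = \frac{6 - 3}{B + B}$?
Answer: $- \frac{13}{2} \approx -6.5$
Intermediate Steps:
$j{\left(B,c \right)} = \frac{3}{2 B}$
$\left(K{\left(j{\left(-1,-5 \right)},\left(-3\right) 2 \right)} + 13\right) \left(- \frac{4}{-2} + \frac{5}{-2}\right) = \left(0 + 13\right) \left(- \frac{4}{-2} + \frac{5}{-2}\right) = 13 \left(\left(-4\right) \left(- \frac{1}{2}\right) + 5 \left(- \frac{1}{2}\right)\right) = 13 \left(2 - \frac{5}{2}\right) = 13 \left(- \frac{1}{2}\right) = - \frac{13}{2}$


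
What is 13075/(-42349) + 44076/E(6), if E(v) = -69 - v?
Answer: -622518383/1058725 ≈ -587.99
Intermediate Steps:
13075/(-42349) + 44076/E(6) = 13075/(-42349) + 44076/(-69 - 1*6) = 13075*(-1/42349) + 44076/(-69 - 6) = -13075/42349 + 44076/(-75) = -13075/42349 + 44076*(-1/75) = -13075/42349 - 14692/25 = -622518383/1058725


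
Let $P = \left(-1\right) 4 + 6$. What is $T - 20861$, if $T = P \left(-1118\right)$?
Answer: $-23097$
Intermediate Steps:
$P = 2$ ($P = -4 + 6 = 2$)
$T = -2236$ ($T = 2 \left(-1118\right) = -2236$)
$T - 20861 = -2236 - 20861 = -23097$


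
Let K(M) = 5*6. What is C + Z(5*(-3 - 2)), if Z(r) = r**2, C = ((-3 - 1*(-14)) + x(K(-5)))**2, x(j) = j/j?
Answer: 769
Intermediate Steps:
K(M) = 30
x(j) = 1
C = 144 (C = ((-3 - 1*(-14)) + 1)**2 = ((-3 + 14) + 1)**2 = (11 + 1)**2 = 12**2 = 144)
C + Z(5*(-3 - 2)) = 144 + (5*(-3 - 2))**2 = 144 + (5*(-5))**2 = 144 + (-25)**2 = 144 + 625 = 769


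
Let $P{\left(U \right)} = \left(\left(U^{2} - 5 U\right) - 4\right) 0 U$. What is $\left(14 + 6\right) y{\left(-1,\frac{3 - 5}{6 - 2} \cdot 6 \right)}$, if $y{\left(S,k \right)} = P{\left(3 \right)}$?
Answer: $0$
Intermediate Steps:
$P{\left(U \right)} = 0$ ($P{\left(U \right)} = \left(-4 + U^{2} - 5 U\right) 0 U = 0 U = 0$)
$y{\left(S,k \right)} = 0$
$\left(14 + 6\right) y{\left(-1,\frac{3 - 5}{6 - 2} \cdot 6 \right)} = \left(14 + 6\right) 0 = 20 \cdot 0 = 0$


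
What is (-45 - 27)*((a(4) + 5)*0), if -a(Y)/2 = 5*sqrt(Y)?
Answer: 0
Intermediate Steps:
a(Y) = -10*sqrt(Y)
(-45 - 27)*((a(4) + 5)*0) = (-45 - 27)*((-10*sqrt(4) + 5)*0) = -72*(-10*2 + 5)*0 = -72*(-20 + 5)*0 = -(-1080)*0 = -72*0 = 0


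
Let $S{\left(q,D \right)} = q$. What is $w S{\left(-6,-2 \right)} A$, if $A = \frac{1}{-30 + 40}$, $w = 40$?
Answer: $-24$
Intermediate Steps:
$A = \frac{1}{10} \approx 0.1$
$w S{\left(-6,-2 \right)} A = 40 \left(-6\right) \frac{1}{10} = \left(-240\right) \frac{1}{10} = -24$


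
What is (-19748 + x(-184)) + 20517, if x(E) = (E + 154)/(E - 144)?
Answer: 126131/164 ≈ 769.09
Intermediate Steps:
x(E) = (154 + E)/(-144 + E)
(-19748 + x(-184)) + 20517 = (-19748 + (154 - 184)/(-144 - 184)) + 20517 = (-19748 - 30/(-328)) + 20517 = (-19748 - 1/328*(-30)) + 20517 = (-19748 + 15/164) + 20517 = -3238657/164 + 20517 = 126131/164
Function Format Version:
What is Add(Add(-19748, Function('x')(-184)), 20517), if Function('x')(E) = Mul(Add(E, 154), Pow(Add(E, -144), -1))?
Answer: Rational(126131, 164) ≈ 769.09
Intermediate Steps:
Function('x')(E) = Mul(Pow(Add(-144, E), -1), Add(154, E)) (Function('x')(E) = Mul(Add(154, E), Pow(Add(-144, E), -1)) = Mul(Pow(Add(-144, E), -1), Add(154, E)))
Add(Add(-19748, Function('x')(-184)), 20517) = Add(Add(-19748, Mul(Pow(Add(-144, -184), -1), Add(154, -184))), 20517) = Add(Add(-19748, Mul(Pow(-328, -1), -30)), 20517) = Add(Add(-19748, Mul(Rational(-1, 328), -30)), 20517) = Add(Add(-19748, Rational(15, 164)), 20517) = Add(Rational(-3238657, 164), 20517) = Rational(126131, 164)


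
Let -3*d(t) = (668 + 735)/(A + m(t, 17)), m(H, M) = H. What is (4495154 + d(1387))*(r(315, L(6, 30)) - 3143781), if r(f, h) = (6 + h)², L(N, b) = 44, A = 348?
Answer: -73497415933868927/5205 ≈ -1.4121e+13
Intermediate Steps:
d(t) = -1403/(3*(348 + t)) (d(t) = -(668 + 735)/(3*(348 + t)) = -1403/(3*(348 + t)))
(4495154 + d(1387))*(r(315, L(6, 30)) - 3143781) = (4495154 - 1403/(1044 + 3*1387))*((6 + 44)² - 3143781) = (4495154 - 1403/(1044 + 4161))*(50² - 3143781) = (4495154 - 1403/5205)*(2500 - 3143781) = (4495154 - 1403*1/5205)*(-3141281) = (4495154 - 1403/5205)*(-3141281) = (23397275167/5205)*(-3141281) = -73497415933868927/5205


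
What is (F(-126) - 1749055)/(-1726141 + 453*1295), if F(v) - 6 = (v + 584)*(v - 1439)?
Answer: 2465819/1139506 ≈ 2.1639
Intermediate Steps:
F(v) = 6 + (-1439 + v)*(584 + v) (F(v) = 6 + (v + 584)*(v - 1439) = 6 + (584 + v)*(-1439 + v) = 6 + (-1439 + v)*(584 + v))
(F(-126) - 1749055)/(-1726141 + 453*1295) = ((-840370 + (-126)² - 855*(-126)) - 1749055)/(-1726141 + 453*1295) = ((-840370 + 15876 + 107730) - 1749055)/(-1726141 + 586635) = (-716764 - 1749055)/(-1139506) = -2465819*(-1/1139506) = 2465819/1139506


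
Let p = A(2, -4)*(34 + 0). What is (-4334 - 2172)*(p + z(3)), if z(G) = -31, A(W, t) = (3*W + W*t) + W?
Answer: 201686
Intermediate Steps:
A(W, t) = 4*W + W*t
p = 0 (p = (2*(4 - 4))*(34 + 0) = (2*0)*34 = 0*34 = 0)
(-4334 - 2172)*(p + z(3)) = (-4334 - 2172)*(0 - 31) = -6506*(-31) = 201686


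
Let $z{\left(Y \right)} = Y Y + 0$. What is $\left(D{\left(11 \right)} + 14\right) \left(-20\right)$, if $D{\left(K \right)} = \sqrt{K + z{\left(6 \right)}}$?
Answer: $-280 - 20 \sqrt{47} \approx -417.11$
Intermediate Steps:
$z{\left(Y \right)} = Y^{2}$ ($z{\left(Y \right)} = Y^{2} + 0 = Y^{2}$)
$D{\left(K \right)} = \sqrt{36 + K}$ ($D{\left(K \right)} = \sqrt{K + 6^{2}} = \sqrt{K + 36} = \sqrt{36 + K}$)
$\left(D{\left(11 \right)} + 14\right) \left(-20\right) = \left(\sqrt{36 + 11} + 14\right) \left(-20\right) = \left(\sqrt{47} + 14\right) \left(-20\right) = \left(14 + \sqrt{47}\right) \left(-20\right) = -280 - 20 \sqrt{47}$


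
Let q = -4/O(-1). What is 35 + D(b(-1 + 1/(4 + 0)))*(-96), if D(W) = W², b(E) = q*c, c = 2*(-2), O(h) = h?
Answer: -24541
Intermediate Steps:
q = 4 (q = -4/(-1) = -4*(-1) = 4)
c = -4
b(E) = -16 (b(E) = 4*(-4) = -16)
35 + D(b(-1 + 1/(4 + 0)))*(-96) = 35 + (-16)²*(-96) = 35 + 256*(-96) = 35 - 24576 = -24541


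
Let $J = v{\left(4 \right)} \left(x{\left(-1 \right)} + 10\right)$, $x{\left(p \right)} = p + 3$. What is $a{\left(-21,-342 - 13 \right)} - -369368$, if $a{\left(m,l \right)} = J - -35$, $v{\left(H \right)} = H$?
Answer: $369451$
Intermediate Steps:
$x{\left(p \right)} = 3 + p$
$J = 48$ ($J = 4 \left(\left(3 - 1\right) + 10\right) = 4 \left(2 + 10\right) = 4 \cdot 12 = 48$)
$a{\left(m,l \right)} = 83$ ($a{\left(m,l \right)} = 48 - -35 = 48 + 35 = 83$)
$a{\left(-21,-342 - 13 \right)} - -369368 = 83 - -369368 = 83 + 369368 = 369451$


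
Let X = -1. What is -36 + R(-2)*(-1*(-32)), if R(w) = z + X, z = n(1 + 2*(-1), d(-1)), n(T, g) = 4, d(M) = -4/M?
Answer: 60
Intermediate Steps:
z = 4
R(w) = 3 (R(w) = 4 - 1 = 3)
-36 + R(-2)*(-1*(-32)) = -36 + 3*(-1*(-32)) = -36 + 3*32 = -36 + 96 = 60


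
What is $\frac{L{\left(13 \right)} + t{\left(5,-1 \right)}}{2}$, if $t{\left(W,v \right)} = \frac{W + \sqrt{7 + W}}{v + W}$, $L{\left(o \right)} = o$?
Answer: $\frac{57}{8} + \frac{\sqrt{3}}{4} \approx 7.558$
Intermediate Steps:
$t{\left(W,v \right)} = \frac{W + \sqrt{7 + W}}{W + v}$
$\frac{L{\left(13 \right)} + t{\left(5,-1 \right)}}{2} = \frac{13 + \frac{5 + \sqrt{7 + 5}}{5 - 1}}{2} = \left(13 + \frac{5 + \sqrt{12}}{4}\right) \frac{1}{2} = \left(13 + \frac{5 + 2 \sqrt{3}}{4}\right) \frac{1}{2} = \left(13 + \left(\frac{5}{4} + \frac{\sqrt{3}}{2}\right)\right) \frac{1}{2} = \left(\frac{57}{4} + \frac{\sqrt{3}}{2}\right) \frac{1}{2} = \frac{57}{8} + \frac{\sqrt{3}}{4}$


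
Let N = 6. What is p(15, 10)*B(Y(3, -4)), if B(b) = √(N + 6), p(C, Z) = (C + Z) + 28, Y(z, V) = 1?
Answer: 106*√3 ≈ 183.60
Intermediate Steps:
p(C, Z) = 28 + C + Z
B(b) = 2*√3 (B(b) = √(6 + 6) = √12 = 2*√3)
p(15, 10)*B(Y(3, -4)) = (28 + 15 + 10)*(2*√3) = 53*(2*√3) = 106*√3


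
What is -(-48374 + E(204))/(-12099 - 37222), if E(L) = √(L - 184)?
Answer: -48374/49321 + 2*√5/49321 ≈ -0.98071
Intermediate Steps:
E(L) = √(-184 + L)
-(-48374 + E(204))/(-12099 - 37222) = -(-48374 + √(-184 + 204))/(-12099 - 37222) = -(-48374 + √20)/(-49321) = -(-48374 + 2*√5)*(-1)/49321 = -(48374/49321 - 2*√5/49321) = -48374/49321 + 2*√5/49321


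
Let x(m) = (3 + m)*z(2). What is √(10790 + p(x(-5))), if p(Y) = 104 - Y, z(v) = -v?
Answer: 33*√10 ≈ 104.36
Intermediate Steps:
x(m) = -6 - 2*m (x(m) = (3 + m)*(-1*2) = (3 + m)*(-2) = -6 - 2*m)
√(10790 + p(x(-5))) = √(10790 + (104 - (-6 - 2*(-5)))) = √(10790 + (104 - (-6 + 10))) = √(10790 + (104 - 1*4)) = √(10790 + (104 - 4)) = √(10790 + 100) = √10890 = 33*√10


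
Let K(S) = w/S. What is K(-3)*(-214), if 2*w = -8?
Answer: -856/3 ≈ -285.33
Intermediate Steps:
w = -4 (w = (1/2)*(-8) = -4)
K(S) = -4/S
K(-3)*(-214) = -4/(-3)*(-214) = -4*(-1/3)*(-214) = (4/3)*(-214) = -856/3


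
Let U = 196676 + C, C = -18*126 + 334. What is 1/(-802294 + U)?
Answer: -1/607552 ≈ -1.6459e-6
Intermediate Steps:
C = -1934 (C = -2268 + 334 = -1934)
U = 194742 (U = 196676 - 1934 = 194742)
1/(-802294 + U) = 1/(-802294 + 194742) = 1/(-607552) = -1/607552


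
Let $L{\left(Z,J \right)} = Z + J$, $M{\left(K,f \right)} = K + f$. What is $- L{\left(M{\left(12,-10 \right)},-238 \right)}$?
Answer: $236$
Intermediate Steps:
$L{\left(Z,J \right)} = J + Z$
$- L{\left(M{\left(12,-10 \right)},-238 \right)} = - (-238 + \left(12 - 10\right)) = - (-238 + 2) = \left(-1\right) \left(-236\right) = 236$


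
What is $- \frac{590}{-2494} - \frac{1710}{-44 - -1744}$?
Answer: $- \frac{163087}{211990} \approx -0.76931$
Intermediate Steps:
$- \frac{590}{-2494} - \frac{1710}{-44 - -1744} = \left(-590\right) \left(- \frac{1}{2494}\right) - \frac{1710}{-44 + 1744} = \frac{295}{1247} - \frac{1710}{1700} = \frac{295}{1247} - \frac{171}{170} = - \frac{163087}{211990}$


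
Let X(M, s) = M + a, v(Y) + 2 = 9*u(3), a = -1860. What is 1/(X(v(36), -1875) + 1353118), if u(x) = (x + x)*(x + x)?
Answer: 1/1351580 ≈ 7.3987e-7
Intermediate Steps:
u(x) = 4*x² (u(x) = (2*x)*(2*x) = 4*x²)
v(Y) = 322 (v(Y) = -2 + 9*(4*3²) = -2 + 9*(4*9) = -2 + 9*36 = -2 + 324 = 322)
X(M, s) = -1860 + M (X(M, s) = M - 1860 = -1860 + M)
1/(X(v(36), -1875) + 1353118) = 1/((-1860 + 322) + 1353118) = 1/(-1538 + 1353118) = 1/1351580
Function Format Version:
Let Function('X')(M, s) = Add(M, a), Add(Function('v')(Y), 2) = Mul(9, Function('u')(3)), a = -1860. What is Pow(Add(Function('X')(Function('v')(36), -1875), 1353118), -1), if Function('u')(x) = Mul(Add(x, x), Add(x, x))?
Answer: Rational(1, 1351580) ≈ 7.3987e-7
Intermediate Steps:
Function('u')(x) = Mul(4, Pow(x, 2)) (Function('u')(x) = Mul(Mul(2, x), Mul(2, x)) = Mul(4, Pow(x, 2)))
Function('v')(Y) = 322 (Function('v')(Y) = Add(-2, Mul(9, Mul(4, Pow(3, 2)))) = Add(-2, Mul(9, Mul(4, 9))) = Add(-2, Mul(9, 36)) = Add(-2, 324) = 322)
Function('X')(M, s) = Add(-1860, M) (Function('X')(M, s) = Add(M, -1860) = Add(-1860, M))
Pow(Add(Function('X')(Function('v')(36), -1875), 1353118), -1) = Pow(Add(Add(-1860, 322), 1353118), -1) = Pow(Add(-1538, 1353118), -1) = Pow(1351580, -1) = Rational(1, 1351580)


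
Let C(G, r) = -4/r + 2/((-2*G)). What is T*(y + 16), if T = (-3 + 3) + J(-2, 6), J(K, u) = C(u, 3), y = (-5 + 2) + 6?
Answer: -57/2 ≈ -28.500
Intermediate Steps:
C(G, r) = -1/G - 4/r (C(G, r) = -4/r + 2*(-1/(2*G)) = -4/r - 1/G = -1/G - 4/r)
y = 3 (y = -3 + 6 = 3)
J(K, u) = -4/3 - 1/u (J(K, u) = -1/u - 4/3 = -4/3 - 1/u)
T = -3/2 (T = (-3 + 3) + (-4/3 - 1/6) = 0 + (-4/3 - 1*1/6) = 0 + (-4/3 - 1/6) = 0 - 3/2 = -3/2 ≈ -1.5000)
T*(y + 16) = -3*(3 + 16)/2 = -3/2*19 = -57/2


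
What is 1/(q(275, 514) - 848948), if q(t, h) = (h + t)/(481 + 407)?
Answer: -296/251288345 ≈ -1.1779e-6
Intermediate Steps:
q(t, h) = h/888 + t/888 (q(t, h) = (h + t)/888 = (h + t)*(1/888) = h/888 + t/888)
1/(q(275, 514) - 848948) = 1/(((1/888)*514 + (1/888)*275) - 848948) = 1/((257/444 + 275/888) - 848948) = 1/(263/296 - 848948) = 1/(-251288345/296) = -296/251288345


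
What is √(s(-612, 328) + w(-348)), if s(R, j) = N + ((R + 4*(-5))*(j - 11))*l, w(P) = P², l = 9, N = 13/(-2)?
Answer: 7*I*√137306/2 ≈ 1296.9*I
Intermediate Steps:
N = -13/2 (N = 13*(-½) = -13/2 ≈ -6.5000)
s(R, j) = -13/2 + 9*(-20 + R)*(-11 + j) (s(R, j) = -13/2 + ((R + 4*(-5))*(j - 11))*9 = -13/2 + ((R - 20)*(-11 + j))*9 = -13/2 + ((-20 + R)*(-11 + j))*9 = -13/2 + 9*(-20 + R)*(-11 + j))
√(s(-612, 328) + w(-348)) = √((3947/2 - 180*328 - 99*(-612) + 9*(-612)*328) + (-348)²) = √((3947/2 - 59040 + 60588 - 1806624) + 121104) = √(-3606205/2 + 121104) = √(-3363997/2) = 7*I*√137306/2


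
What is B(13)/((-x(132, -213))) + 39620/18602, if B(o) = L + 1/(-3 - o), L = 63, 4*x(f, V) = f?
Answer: 1093573/4910928 ≈ 0.22268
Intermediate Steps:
x(f, V) = f/4
B(o) = 63 + 1/(-3 - o)
B(13)/((-x(132, -213))) + 39620/18602 = ((188 + 63*13)/(3 + 13))/((-132/4)) + 39620/18602 = ((188 + 819)/16)/((-1*33)) + 39620*(1/18602) = ((1/16)*1007)/(-33) + 19810/9301 = (1007/16)*(-1/33) + 19810/9301 = -1007/528 + 19810/9301 = 1093573/4910928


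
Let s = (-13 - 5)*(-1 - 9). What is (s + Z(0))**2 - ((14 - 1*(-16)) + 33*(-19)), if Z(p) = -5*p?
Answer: 32997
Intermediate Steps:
s = 180 (s = -18*(-10) = 180)
(s + Z(0))**2 - ((14 - 1*(-16)) + 33*(-19)) = (180 - 5*0)**2 - ((14 - 1*(-16)) + 33*(-19)) = (180 + 0)**2 - ((14 + 16) - 627) = 180**2 - (30 - 627) = 32400 - 1*(-597) = 32400 + 597 = 32997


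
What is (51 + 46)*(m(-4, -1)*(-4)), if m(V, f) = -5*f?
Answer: -1940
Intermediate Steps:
(51 + 46)*(m(-4, -1)*(-4)) = (51 + 46)*(-5*(-1)*(-4)) = 97*(5*(-4)) = 97*(-20) = -1940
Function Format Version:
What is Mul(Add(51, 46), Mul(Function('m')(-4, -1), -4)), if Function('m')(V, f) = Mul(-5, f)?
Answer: -1940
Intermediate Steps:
Mul(Add(51, 46), Mul(Function('m')(-4, -1), -4)) = Mul(Add(51, 46), Mul(Mul(-5, -1), -4)) = Mul(97, Mul(5, -4)) = Mul(97, -20) = -1940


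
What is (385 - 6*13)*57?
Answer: 17499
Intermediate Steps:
(385 - 6*13)*57 = (385 - 78)*57 = 307*57 = 17499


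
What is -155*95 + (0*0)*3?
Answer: -14725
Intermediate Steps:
-155*95 + (0*0)*3 = -14725 + 0*3 = -14725 + 0 = -14725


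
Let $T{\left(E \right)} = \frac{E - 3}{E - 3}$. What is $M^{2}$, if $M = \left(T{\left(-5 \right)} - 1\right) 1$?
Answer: $0$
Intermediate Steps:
$T{\left(E \right)} = 1$ ($T{\left(E \right)} = \frac{-3 + E}{-3 + E} = 1$)
$M = 0$ ($M = \left(1 - 1\right) 1 = 0 \cdot 1 = 0$)
$M^{2} = 0^{2} = 0$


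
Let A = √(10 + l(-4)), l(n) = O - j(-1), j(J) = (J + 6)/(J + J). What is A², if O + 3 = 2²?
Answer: 27/2 ≈ 13.500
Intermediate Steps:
j(J) = (6 + J)/(2*J) (j(J) = (6 + J)/((2*J)) = (6 + J)*(1/(2*J)) = (6 + J)/(2*J))
O = 1 (O = -3 + 2² = -3 + 4 = 1)
l(n) = 7/2 (l(n) = 1 - (6 - 1)/(2*(-1)) = 1 - (-1)*5/2 = 1 - 1*(-5/2) = 1 + 5/2 = 7/2)
A = 3*√6/2 (A = √(10 + 7/2) = √(27/2) = 3*√6/2 ≈ 3.6742)
A² = (3*√6/2)² = 27/2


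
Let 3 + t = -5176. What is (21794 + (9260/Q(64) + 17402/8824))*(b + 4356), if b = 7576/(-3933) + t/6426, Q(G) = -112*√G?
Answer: 1154400445753817195/12172249152 ≈ 9.4839e+7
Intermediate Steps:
t = -5179 (t = -3 - 5176 = -5179)
b = -7672487/2808162 (b = 7576/(-3933) - 5179/6426 = 7576*(-1/3933) - 5179*1/6426 = -7576/3933 - 5179/6426 = -7672487/2808162 ≈ -2.7322)
(21794 + (9260/Q(64) + 17402/8824))*(b + 4356) = (21794 + (9260/((-112*√64)) + 17402/8824))*(-7672487/2808162 + 4356) = (21794 + (9260/((-112*8)) + 17402*(1/8824)))*(12224681185/2808162) = (21794 + (9260/(-896) + 8701/4412))*(12224681185/2808162) = (21794 + (9260*(-1/896) + 8701/4412))*(12224681185/2808162) = (21794 + (-2315/224 + 8701/4412))*(12224681185/2808162) = (21794 - 2066189/247072)*(12224681185/2808162) = (5382620979/247072)*(12224681185/2808162) = 1154400445753817195/12172249152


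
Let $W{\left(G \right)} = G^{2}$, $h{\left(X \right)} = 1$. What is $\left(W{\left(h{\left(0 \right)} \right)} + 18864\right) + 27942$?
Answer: $46807$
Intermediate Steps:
$\left(W{\left(h{\left(0 \right)} \right)} + 18864\right) + 27942 = \left(1^{2} + 18864\right) + 27942 = \left(1 + 18864\right) + 27942 = 18865 + 27942 = 46807$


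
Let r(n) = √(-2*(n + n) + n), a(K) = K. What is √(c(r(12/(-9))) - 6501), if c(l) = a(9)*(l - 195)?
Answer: I*√8238 ≈ 90.763*I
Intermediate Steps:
r(n) = √3*√(-n) (r(n) = √(-4*n + n) = √(-3*n) = √3*√(-n))
c(l) = -1755 + 9*l (c(l) = 9*(l - 195) = 9*(-195 + l) = -1755 + 9*l)
√(c(r(12/(-9))) - 6501) = √((-1755 + 9*(√3*√(-12/(-9)))) - 6501) = √((-1755 + 9*(√3*√(-12*(-1)/9))) - 6501) = √((-1755 + 9*(√3*√(-1*(-4/3)))) - 6501) = √((-1755 + 9*(√3*√(4/3))) - 6501) = √((-1755 + 9*(√3*(2*√3/3))) - 6501) = √((-1755 + 9*2) - 6501) = √((-1755 + 18) - 6501) = √(-1737 - 6501) = √(-8238) = I*√8238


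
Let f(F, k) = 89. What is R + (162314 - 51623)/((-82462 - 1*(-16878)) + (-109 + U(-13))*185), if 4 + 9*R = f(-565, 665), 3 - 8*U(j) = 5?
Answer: 25185509/3088629 ≈ 8.1543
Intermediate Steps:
U(j) = -1/4 (U(j) = 3/8 - 1/8*5 = 3/8 - 5/8 = -1/4)
R = 85/9 (R = -4/9 + (1/9)*89 = -4/9 + 89/9 = 85/9 ≈ 9.4444)
R + (162314 - 51623)/((-82462 - 1*(-16878)) + (-109 + U(-13))*185) = 85/9 + (162314 - 51623)/((-82462 - 1*(-16878)) + (-109 - 1/4)*185) = 85/9 + 110691/((-82462 + 16878) - 437/4*185) = 85/9 + 110691/(-65584 - 80845/4) = 85/9 + 110691/(-343181/4) = 85/9 + 110691*(-4/343181) = 85/9 - 442764/343181 = 25185509/3088629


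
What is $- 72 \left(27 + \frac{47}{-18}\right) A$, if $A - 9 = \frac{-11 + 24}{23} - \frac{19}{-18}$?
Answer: $- \frac{3860566}{207} \approx -18650.0$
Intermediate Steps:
$A = \frac{4397}{414}$ ($A = 9 + \left(\frac{-11 + 24}{23} - \frac{19}{-18}\right) = 9 + \left(13 \cdot \frac{1}{23} - - \frac{19}{18}\right) = 9 + \left(\frac{13}{23} + \frac{19}{18}\right) = 9 + \frac{671}{414} = \frac{4397}{414} \approx 10.621$)
$- 72 \left(27 + \frac{47}{-18}\right) A = - 72 \left(27 + \frac{47}{-18}\right) \frac{4397}{414} = - 72 \left(27 + 47 \left(- \frac{1}{18}\right)\right) \frac{4397}{414} = - 72 \left(27 - \frac{47}{18}\right) \frac{4397}{414} = \left(-72\right) \frac{439}{18} \cdot \frac{4397}{414} = \left(-1756\right) \frac{4397}{414} = - \frac{3860566}{207}$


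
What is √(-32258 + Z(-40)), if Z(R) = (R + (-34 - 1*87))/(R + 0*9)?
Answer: 3*I*√1433510/20 ≈ 179.59*I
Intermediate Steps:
Z(R) = (-121 + R)/R (Z(R) = (R + (-34 - 87))/(R + 0) = (R - 121)/R = (-121 + R)/R)
√(-32258 + Z(-40)) = √(-32258 + (-121 - 40)/(-40)) = √(-32258 - 1/40*(-161)) = √(-32258 + 161/40) = √(-1290159/40) = 3*I*√1433510/20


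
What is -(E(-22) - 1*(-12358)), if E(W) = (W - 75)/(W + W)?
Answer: -543849/44 ≈ -12360.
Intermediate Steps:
E(W) = (-75 + W)/(2*W) (E(W) = (-75 + W)/((2*W)) = (-75 + W)*(1/(2*W)) = (-75 + W)/(2*W))
-(E(-22) - 1*(-12358)) = -((½)*(-75 - 22)/(-22) - 1*(-12358)) = -((½)*(-1/22)*(-97) + 12358) = -(97/44 + 12358) = -1*543849/44 = -543849/44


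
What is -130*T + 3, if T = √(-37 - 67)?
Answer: 3 - 260*I*√26 ≈ 3.0 - 1325.7*I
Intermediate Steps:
T = 2*I*√26 (T = √(-104) = 2*I*√26 ≈ 10.198*I)
-130*T + 3 = -260*I*√26 + 3 = 3 - 260*I*√26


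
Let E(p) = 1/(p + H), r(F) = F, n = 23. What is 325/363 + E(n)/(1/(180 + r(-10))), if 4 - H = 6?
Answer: 7615/847 ≈ 8.9906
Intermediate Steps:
H = -2 (H = 4 - 1*6 = 4 - 6 = -2)
E(p) = 1/(-2 + p) (E(p) = 1/(p - 2) = 1/(-2 + p))
325/363 + E(n)/(1/(180 + r(-10))) = 325/363 + 1/((-2 + 23)*(1/(180 - 10))) = 325*(1/363) + 1/(21*(1/170)) = 325/363 + 1/(21*(1/170)) = 325/363 + (1/21)*170 = 325/363 + 170/21 = 7615/847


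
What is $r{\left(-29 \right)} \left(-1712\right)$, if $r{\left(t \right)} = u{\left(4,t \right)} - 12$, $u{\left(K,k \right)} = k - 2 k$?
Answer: $-29104$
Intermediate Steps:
$u{\left(K,k \right)} = - k$
$r{\left(t \right)} = -12 - t$ ($r{\left(t \right)} = - t - 12 = -12 - t$)
$r{\left(-29 \right)} \left(-1712\right) = \left(-12 - -29\right) \left(-1712\right) = \left(-12 + 29\right) \left(-1712\right) = 17 \left(-1712\right) = -29104$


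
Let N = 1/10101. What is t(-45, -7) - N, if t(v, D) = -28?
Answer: -282829/10101 ≈ -28.000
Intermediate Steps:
N = 1/10101 ≈ 9.9000e-5
t(-45, -7) - N = -28 - 1*1/10101 = -28 - 1/10101 = -282829/10101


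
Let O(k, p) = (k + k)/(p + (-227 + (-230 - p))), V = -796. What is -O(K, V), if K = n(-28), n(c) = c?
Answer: -56/457 ≈ -0.12254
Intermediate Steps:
K = -28
O(k, p) = -2*k/457 (O(k, p) = (2*k)/(p + (-457 - p)) = (2*k)/(-457) = (2*k)*(-1/457) = -2*k/457)
-O(K, V) = -(-2)*(-28)/457 = -1*56/457 = -56/457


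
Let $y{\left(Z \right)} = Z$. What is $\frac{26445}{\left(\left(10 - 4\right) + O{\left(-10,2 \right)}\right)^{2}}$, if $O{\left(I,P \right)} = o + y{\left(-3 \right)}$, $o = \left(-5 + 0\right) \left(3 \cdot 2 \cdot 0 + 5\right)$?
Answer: $\frac{26445}{484} \approx 54.638$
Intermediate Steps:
$o = -25$ ($o = - 5 \left(6 \cdot 0 + 5\right) = - 5 \left(0 + 5\right) = \left(-5\right) 5 = -25$)
$O{\left(I,P \right)} = -28$ ($O{\left(I,P \right)} = -25 - 3 = -28$)
$\frac{26445}{\left(\left(10 - 4\right) + O{\left(-10,2 \right)}\right)^{2}} = \frac{26445}{\left(\left(10 - 4\right) - 28\right)^{2}} = \frac{26445}{\left(6 - 28\right)^{2}} = \frac{26445}{\left(-22\right)^{2}} = \frac{26445}{484}$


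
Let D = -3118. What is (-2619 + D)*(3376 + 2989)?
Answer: -36516005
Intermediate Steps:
(-2619 + D)*(3376 + 2989) = (-2619 - 3118)*(3376 + 2989) = -5737*6365 = -36516005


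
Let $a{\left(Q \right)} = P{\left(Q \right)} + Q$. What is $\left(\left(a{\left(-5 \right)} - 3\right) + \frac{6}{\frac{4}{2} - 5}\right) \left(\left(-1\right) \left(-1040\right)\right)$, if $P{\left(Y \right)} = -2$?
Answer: $-12480$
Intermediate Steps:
$a{\left(Q \right)} = -2 + Q$
$\left(\left(a{\left(-5 \right)} - 3\right) + \frac{6}{\frac{4}{2} - 5}\right) \left(\left(-1\right) \left(-1040\right)\right) = \left(\left(\left(-2 - 5\right) - 3\right) + \frac{6}{\frac{4}{2} - 5}\right) \left(\left(-1\right) \left(-1040\right)\right) = \left(\left(-7 - 3\right) + \frac{6}{4 \cdot \frac{1}{2} - 5}\right) 1040 = \left(-10 + \frac{6}{2 - 5}\right) 1040 = \left(-10 + \frac{6}{-3}\right) 1040 = \left(-10 + 6 \left(- \frac{1}{3}\right)\right) 1040 = \left(-10 - 2\right) 1040 = \left(-12\right) 1040 = -12480$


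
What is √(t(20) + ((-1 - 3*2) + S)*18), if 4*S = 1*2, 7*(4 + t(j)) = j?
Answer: I*√5789/7 ≈ 10.869*I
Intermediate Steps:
t(j) = -4 + j/7
S = ½ (S = (1*2)/4 = (¼)*2 = ½ ≈ 0.50000)
√(t(20) + ((-1 - 3*2) + S)*18) = √((-4 + (⅐)*20) + ((-1 - 3*2) + ½)*18) = √((-4 + 20/7) + ((-1 - 6) + ½)*18) = √(-8/7 + (-7 + ½)*18) = √(-8/7 - 13/2*18) = √(-8/7 - 117) = √(-827/7) = I*√5789/7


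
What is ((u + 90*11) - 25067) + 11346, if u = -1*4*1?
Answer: -12735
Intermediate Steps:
u = -4 (u = -4*1 = -4)
((u + 90*11) - 25067) + 11346 = ((-4 + 90*11) - 25067) + 11346 = ((-4 + 990) - 25067) + 11346 = (986 - 25067) + 11346 = -24081 + 11346 = -12735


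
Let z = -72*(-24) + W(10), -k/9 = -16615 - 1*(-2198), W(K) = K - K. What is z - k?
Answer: -128025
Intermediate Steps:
W(K) = 0
k = 129753 (k = -9*(-16615 - 1*(-2198)) = -9*(-16615 + 2198) = -9*(-14417) = 129753)
z = 1728 (z = -72*(-24) + 0 = 1728 + 0 = 1728)
z - k = 1728 - 1*129753 = 1728 - 129753 = -128025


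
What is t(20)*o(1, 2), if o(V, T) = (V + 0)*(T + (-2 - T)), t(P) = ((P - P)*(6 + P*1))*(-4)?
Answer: 0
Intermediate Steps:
t(P) = 0 (t(P) = (0*(6 + P))*(-4) = 0*(-4) = 0)
o(V, T) = -2*V (o(V, T) = V*(-2) = -2*V)
t(20)*o(1, 2) = 0*(-2*1) = 0*(-2) = 0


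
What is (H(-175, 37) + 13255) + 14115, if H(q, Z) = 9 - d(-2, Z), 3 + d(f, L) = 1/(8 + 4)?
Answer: 328583/12 ≈ 27382.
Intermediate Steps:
d(f, L) = -35/12 (d(f, L) = -3 + 1/(8 + 4) = -3 + 1/12 = -35/12)
H(q, Z) = 143/12 (H(q, Z) = 9 - 1*(-35/12) = 9 + 35/12 = 143/12)
(H(-175, 37) + 13255) + 14115 = (143/12 + 13255) + 14115 = 159203/12 + 14115 = 328583/12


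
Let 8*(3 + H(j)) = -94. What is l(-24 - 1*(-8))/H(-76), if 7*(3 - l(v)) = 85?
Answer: 256/413 ≈ 0.61985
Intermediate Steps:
H(j) = -59/4 (H(j) = -3 + (⅛)*(-94) = -3 - 47/4 = -59/4)
l(v) = -64/7 (l(v) = 3 - ⅐*85 = 3 - 85/7 = -64/7)
l(-24 - 1*(-8))/H(-76) = -64/(7*(-59/4)) = -64/7*(-4/59) = 256/413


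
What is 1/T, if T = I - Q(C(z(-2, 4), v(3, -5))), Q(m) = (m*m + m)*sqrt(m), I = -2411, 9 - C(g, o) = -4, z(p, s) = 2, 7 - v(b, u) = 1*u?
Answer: -2411/5382309 + 182*sqrt(13)/5382309 ≈ -0.00032603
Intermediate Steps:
v(b, u) = 7 - u
C(g, o) = 13 (C(g, o) = 9 - 1*(-4) = 9 + 4 = 13)
Q(m) = sqrt(m)*(m + m**2) (Q(m) = (m**2 + m)*sqrt(m) = (m + m**2)*sqrt(m) = sqrt(m)*(m + m**2))
T = -2411 - 182*sqrt(13) (T = -2411 - 13**(3/2)*(1 + 13) = -2411 - 13*sqrt(13)*14 = -2411 - 182*sqrt(13) ≈ -3067.2)
1/T = 1/(-2411 - 182*sqrt(13))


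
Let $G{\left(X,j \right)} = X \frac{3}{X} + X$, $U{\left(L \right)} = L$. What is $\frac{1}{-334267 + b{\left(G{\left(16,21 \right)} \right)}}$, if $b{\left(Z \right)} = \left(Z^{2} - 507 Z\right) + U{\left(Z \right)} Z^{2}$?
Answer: $- \frac{1}{336680} \approx -2.9702 \cdot 10^{-6}$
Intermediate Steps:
$G{\left(X,j \right)} = 3 + X$
$b{\left(Z \right)} = Z^{2} + Z^{3} - 507 Z$ ($b{\left(Z \right)} = \left(Z^{2} - 507 Z\right) + Z Z^{2} = \left(Z^{2} - 507 Z\right) + Z^{3} = Z^{2} + Z^{3} - 507 Z$)
$\frac{1}{-334267 + b{\left(G{\left(16,21 \right)} \right)}} = \frac{1}{-334267 + \left(3 + 16\right) \left(-507 + \left(3 + 16\right) + \left(3 + 16\right)^{2}\right)} = \frac{1}{-334267 + 19 \left(-507 + 19 + 19^{2}\right)} = \frac{1}{-334267 + 19 \left(-507 + 19 + 361\right)} = \frac{1}{-334267 + 19 \left(-127\right)} = \frac{1}{-334267 - 2413} = \frac{1}{-336680} = - \frac{1}{336680}$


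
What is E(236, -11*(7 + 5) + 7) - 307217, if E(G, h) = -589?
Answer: -307806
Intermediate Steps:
E(236, -11*(7 + 5) + 7) - 307217 = -589 - 307217 = -307806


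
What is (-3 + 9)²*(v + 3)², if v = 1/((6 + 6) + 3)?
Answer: 8464/25 ≈ 338.56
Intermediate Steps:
v = 1/15 (v = 1/(12 + 3) = 1/15 ≈ 0.066667)
(-3 + 9)²*(v + 3)² = (-3 + 9)²*(1/15 + 3)² = 6²*(46/15)² = 36*(2116/225) = 8464/25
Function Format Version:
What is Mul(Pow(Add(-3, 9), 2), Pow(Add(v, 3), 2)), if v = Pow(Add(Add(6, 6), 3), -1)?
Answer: Rational(8464, 25) ≈ 338.56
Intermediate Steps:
v = Rational(1, 15) (v = Pow(Add(12, 3), -1) = Pow(15, -1) = Rational(1, 15) ≈ 0.066667)
Mul(Pow(Add(-3, 9), 2), Pow(Add(v, 3), 2)) = Mul(Pow(Add(-3, 9), 2), Pow(Add(Rational(1, 15), 3), 2)) = Mul(Pow(6, 2), Pow(Rational(46, 15), 2)) = Mul(36, Rational(2116, 225)) = Rational(8464, 25)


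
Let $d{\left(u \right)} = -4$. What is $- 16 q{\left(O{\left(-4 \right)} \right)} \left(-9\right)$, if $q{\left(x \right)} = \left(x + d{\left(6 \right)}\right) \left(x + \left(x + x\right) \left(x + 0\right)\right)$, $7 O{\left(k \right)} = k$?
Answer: $- \frac{18432}{343} \approx -53.738$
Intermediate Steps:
$O{\left(k \right)} = \frac{k}{7}$
$q{\left(x \right)} = \left(-4 + x\right) \left(x + 2 x^{2}\right)$ ($q{\left(x \right)} = \left(x - 4\right) \left(x + \left(x + x\right) \left(x + 0\right)\right) = \left(-4 + x\right) \left(x + 2 x x\right) = \left(-4 + x\right) \left(x + 2 x^{2}\right)$)
$- 16 q{\left(O{\left(-4 \right)} \right)} \left(-9\right) = - 16 \cdot \frac{1}{7} \left(-4\right) \left(-4 - 7 \cdot \frac{1}{7} \left(-4\right) + 2 \left(\frac{1}{7} \left(-4\right)\right)^{2}\right) \left(-9\right) = - 16 \left(- \frac{4 \left(-4 - -4 + 2 \left(- \frac{4}{7}\right)^{2}\right)}{7}\right) \left(-9\right) = - 16 \left(- \frac{4 \left(-4 + 4 + 2 \cdot \frac{16}{49}\right)}{7}\right) \left(-9\right) = - 16 \left(- \frac{4 \left(-4 + 4 + \frac{32}{49}\right)}{7}\right) \left(-9\right) = - 16 \left(\left(- \frac{4}{7}\right) \frac{32}{49}\right) \left(-9\right) = \left(-16\right) \left(- \frac{128}{343}\right) \left(-9\right) = \frac{2048}{343} \left(-9\right) = - \frac{18432}{343}$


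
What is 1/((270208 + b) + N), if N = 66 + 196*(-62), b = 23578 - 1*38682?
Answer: 1/243018 ≈ 4.1149e-6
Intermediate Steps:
b = -15104 (b = 23578 - 38682 = -15104)
N = -12086 (N = 66 - 12152 = -12086)
1/((270208 + b) + N) = 1/((270208 - 15104) - 12086) = 1/(255104 - 12086) = 1/243018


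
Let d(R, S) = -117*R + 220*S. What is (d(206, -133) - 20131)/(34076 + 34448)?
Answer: -73493/68524 ≈ -1.0725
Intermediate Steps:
(d(206, -133) - 20131)/(34076 + 34448) = ((-117*206 + 220*(-133)) - 20131)/(34076 + 34448) = ((-24102 - 29260) - 20131)/68524 = (-53362 - 20131)*(1/68524) = -73493*1/68524 = -73493/68524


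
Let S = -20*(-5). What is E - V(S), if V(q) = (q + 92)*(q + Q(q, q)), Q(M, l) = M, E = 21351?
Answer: -17049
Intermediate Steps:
S = 100
V(q) = 2*q*(92 + q) (V(q) = (q + 92)*(q + q) = (92 + q)*(2*q) = 2*q*(92 + q))
E - V(S) = 21351 - 2*100*(92 + 100) = 21351 - 2*100*192 = 21351 - 1*38400 = 21351 - 38400 = -17049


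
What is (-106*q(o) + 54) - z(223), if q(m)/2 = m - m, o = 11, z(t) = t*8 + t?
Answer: -1953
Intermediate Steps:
z(t) = 9*t (z(t) = 8*t + t = 9*t)
q(m) = 0 (q(m) = 2*(m - m) = 2*0 = 0)
(-106*q(o) + 54) - z(223) = (-106*0 + 54) - 9*223 = (0 + 54) - 1*2007 = 54 - 2007 = -1953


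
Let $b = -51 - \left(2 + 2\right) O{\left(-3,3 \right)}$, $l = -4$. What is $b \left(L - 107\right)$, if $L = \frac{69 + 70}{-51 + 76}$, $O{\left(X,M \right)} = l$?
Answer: $\frac{17752}{5} \approx 3550.4$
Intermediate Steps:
$O{\left(X,M \right)} = -4$
$L = \frac{139}{25} \approx 5.56$
$b = -35$ ($b = -51 - \left(2 + 2\right) \left(-4\right) = -51 - 4 \left(-4\right) = -51 - -16 = -51 + 16 = -35$)
$b \left(L - 107\right) = - 35 \left(\frac{139}{25} - 107\right) = \left(-35\right) \left(- \frac{2536}{25}\right) = \frac{17752}{5}$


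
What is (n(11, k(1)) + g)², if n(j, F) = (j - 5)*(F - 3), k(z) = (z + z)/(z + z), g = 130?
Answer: 13924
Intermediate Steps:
k(z) = 1 (k(z) = (2*z)/((2*z)) = (2*z)*(1/(2*z)) = 1)
n(j, F) = (-5 + j)*(-3 + F)
(n(11, k(1)) + g)² = ((15 - 5*1 - 3*11 + 1*11) + 130)² = ((15 - 5 - 33 + 11) + 130)² = (-12 + 130)² = 118² = 13924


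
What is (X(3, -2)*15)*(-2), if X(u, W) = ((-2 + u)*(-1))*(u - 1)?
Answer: 60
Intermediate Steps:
X(u, W) = (-1 + u)*(2 - u) (X(u, W) = (2 - u)*(-1 + u) = (-1 + u)*(2 - u))
(X(3, -2)*15)*(-2) = ((-2 - 1*3² + 3*3)*15)*(-2) = ((-2 - 1*9 + 9)*15)*(-2) = ((-2 - 9 + 9)*15)*(-2) = -2*15*(-2) = -30*(-2) = 60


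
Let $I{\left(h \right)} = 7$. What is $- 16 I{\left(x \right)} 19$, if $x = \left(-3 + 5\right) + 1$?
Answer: $-2128$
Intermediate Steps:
$x = 3$ ($x = 2 + 1 = 3$)
$- 16 I{\left(x \right)} 19 = \left(-16\right) 7 \cdot 19 = \left(-112\right) 19 = -2128$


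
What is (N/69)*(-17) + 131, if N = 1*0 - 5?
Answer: 9124/69 ≈ 132.23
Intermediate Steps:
N = -5 (N = 0 - 5 = -5)
(N/69)*(-17) + 131 = -5/69*(-17) + 131 = 85/69 + 131 = 9124/69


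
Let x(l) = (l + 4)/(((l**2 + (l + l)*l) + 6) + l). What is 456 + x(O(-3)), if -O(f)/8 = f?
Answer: 400838/879 ≈ 456.02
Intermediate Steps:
O(f) = -8*f
x(l) = (4 + l)/(6 + l + 3*l**2) (x(l) = (4 + l)/(((l**2 + (2*l)*l) + 6) + l) = (4 + l)/(((l**2 + 2*l**2) + 6) + l) = (4 + l)/((3*l**2 + 6) + l) = (4 + l)/((6 + 3*l**2) + l) = (4 + l)/(6 + l + 3*l**2))
456 + x(O(-3)) = 456 + (4 - 8*(-3))/(6 - 8*(-3) + 3*(-8*(-3))**2) = 456 + (4 + 24)/(6 + 24 + 3*24**2) = 456 + 28/(6 + 24 + 3*576) = 456 + 28/(6 + 24 + 1728) = 456 + 28/1758 = 456 + (1/1758)*28 = 456 + 14/879 = 400838/879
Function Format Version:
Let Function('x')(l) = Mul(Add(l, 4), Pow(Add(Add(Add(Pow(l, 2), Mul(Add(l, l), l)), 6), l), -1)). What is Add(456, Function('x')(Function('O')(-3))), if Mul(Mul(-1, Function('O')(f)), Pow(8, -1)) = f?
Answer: Rational(400838, 879) ≈ 456.02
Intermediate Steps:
Function('O')(f) = Mul(-8, f)
Function('x')(l) = Mul(Pow(Add(6, l, Mul(3, Pow(l, 2))), -1), Add(4, l)) (Function('x')(l) = Mul(Add(4, l), Pow(Add(Add(Add(Pow(l, 2), Mul(Mul(2, l), l)), 6), l), -1)) = Mul(Add(4, l), Pow(Add(Add(Add(Pow(l, 2), Mul(2, Pow(l, 2))), 6), l), -1)) = Mul(Add(4, l), Pow(Add(Add(Mul(3, Pow(l, 2)), 6), l), -1)) = Mul(Add(4, l), Pow(Add(Add(6, Mul(3, Pow(l, 2))), l), -1)) = Mul(Add(4, l), Pow(Add(6, l, Mul(3, Pow(l, 2))), -1)) = Mul(Pow(Add(6, l, Mul(3, Pow(l, 2))), -1), Add(4, l)))
Add(456, Function('x')(Function('O')(-3))) = Add(456, Mul(Pow(Add(6, Mul(-8, -3), Mul(3, Pow(Mul(-8, -3), 2))), -1), Add(4, Mul(-8, -3)))) = Add(456, Mul(Pow(Add(6, 24, Mul(3, Pow(24, 2))), -1), Add(4, 24))) = Add(456, Mul(Pow(Add(6, 24, Mul(3, 576)), -1), 28)) = Add(456, Mul(Pow(Add(6, 24, 1728), -1), 28)) = Add(456, Mul(Pow(1758, -1), 28)) = Add(456, Mul(Rational(1, 1758), 28)) = Add(456, Rational(14, 879)) = Rational(400838, 879)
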